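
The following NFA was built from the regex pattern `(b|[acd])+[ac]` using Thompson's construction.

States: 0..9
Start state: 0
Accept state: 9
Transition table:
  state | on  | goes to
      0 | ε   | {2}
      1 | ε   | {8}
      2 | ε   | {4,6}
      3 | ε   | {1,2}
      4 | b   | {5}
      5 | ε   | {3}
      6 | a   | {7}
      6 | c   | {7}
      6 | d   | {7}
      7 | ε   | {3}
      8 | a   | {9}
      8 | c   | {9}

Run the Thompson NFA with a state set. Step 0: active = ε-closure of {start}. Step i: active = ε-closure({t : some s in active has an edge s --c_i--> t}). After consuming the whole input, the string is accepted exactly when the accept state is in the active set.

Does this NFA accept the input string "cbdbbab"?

Answer: REJECT

Derivation:
initial (ε-close {0}): {0,2,4,6}
'c' @ 1: {1,2,3,4,6,7,8}
'b' @ 2: {1,2,3,4,5,6,8}
'd' @ 3: {1,2,3,4,6,7,8}
'b' @ 4: {1,2,3,4,5,6,8}
'b' @ 5: {1,2,3,4,5,6,8}
'a' @ 6: {1,2,3,4,6,7,8,9}  (accept∈set)
'b' @ 7: {1,2,3,4,5,6,8}
end set {1,2,3,4,5,6,8} — state 9 not in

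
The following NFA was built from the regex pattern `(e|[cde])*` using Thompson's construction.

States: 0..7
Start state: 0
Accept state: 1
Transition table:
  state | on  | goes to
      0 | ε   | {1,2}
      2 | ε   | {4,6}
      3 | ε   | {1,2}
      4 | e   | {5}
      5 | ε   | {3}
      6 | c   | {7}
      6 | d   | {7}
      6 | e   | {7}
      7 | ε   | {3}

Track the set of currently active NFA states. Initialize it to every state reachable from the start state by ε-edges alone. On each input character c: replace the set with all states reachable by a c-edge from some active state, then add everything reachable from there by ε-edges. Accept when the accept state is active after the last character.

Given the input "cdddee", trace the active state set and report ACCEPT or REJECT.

Answer: ACCEPT

Derivation:
start: ε-closure({0}) = {0,1,2,4,6}
'c' @ 1: {1,2,3,4,6,7}  [accepting]
'd' @ 2: {1,2,3,4,6,7}  [accepting]
'd' @ 3: {1,2,3,4,6,7}  [accepting]
'd' @ 4: {1,2,3,4,6,7}  [accepting]
'e' @ 5: {1,2,3,4,5,6,7}  [accepting]
'e' @ 6: {1,2,3,4,5,6,7}  [accepting]
final: {1,2,3,4,5,6,7}; accept 1 in set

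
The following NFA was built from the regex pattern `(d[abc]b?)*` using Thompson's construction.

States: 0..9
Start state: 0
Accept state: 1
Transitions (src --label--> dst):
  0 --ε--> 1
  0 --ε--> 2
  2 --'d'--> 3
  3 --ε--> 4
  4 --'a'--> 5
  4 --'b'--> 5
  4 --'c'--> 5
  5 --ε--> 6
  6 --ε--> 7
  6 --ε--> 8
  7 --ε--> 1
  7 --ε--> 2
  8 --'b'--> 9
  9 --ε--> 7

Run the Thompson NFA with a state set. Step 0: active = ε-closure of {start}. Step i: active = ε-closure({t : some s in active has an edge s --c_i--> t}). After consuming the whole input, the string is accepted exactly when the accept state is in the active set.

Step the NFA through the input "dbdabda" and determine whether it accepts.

Answer: ACCEPT

Steps:
start: ε-closure({0}) = {0,1,2}
'd' @ 1: {3,4}
'b' @ 2: {1,2,5,6,7,8}  ✓accept
'd' @ 3: {3,4}
'a' @ 4: {1,2,5,6,7,8}  ✓accept
'b' @ 5: {1,2,7,9}  ✓accept
'd' @ 6: {3,4}
'a' @ 7: {1,2,5,6,7,8}  ✓accept
end set {1,2,5,6,7,8} — state 1 in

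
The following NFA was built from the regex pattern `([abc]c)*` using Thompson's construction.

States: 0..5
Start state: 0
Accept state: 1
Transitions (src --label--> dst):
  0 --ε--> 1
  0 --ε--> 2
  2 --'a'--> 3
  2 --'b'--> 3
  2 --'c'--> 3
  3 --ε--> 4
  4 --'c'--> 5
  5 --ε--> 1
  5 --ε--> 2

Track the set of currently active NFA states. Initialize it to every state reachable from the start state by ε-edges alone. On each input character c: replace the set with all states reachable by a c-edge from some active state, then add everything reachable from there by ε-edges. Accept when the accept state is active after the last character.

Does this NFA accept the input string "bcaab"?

Answer: REJECT

Steps:
initial (ε-close {0}): {0,1,2}
'b' @ 1: {3,4}
'c' @ 2: {1,2,5}  (accept∈set)
'a' @ 3: {3,4}
'a' @ 4: {}  — dead — no transitions
rest 'b' ignored (set empty)
end set {} — state 1 not in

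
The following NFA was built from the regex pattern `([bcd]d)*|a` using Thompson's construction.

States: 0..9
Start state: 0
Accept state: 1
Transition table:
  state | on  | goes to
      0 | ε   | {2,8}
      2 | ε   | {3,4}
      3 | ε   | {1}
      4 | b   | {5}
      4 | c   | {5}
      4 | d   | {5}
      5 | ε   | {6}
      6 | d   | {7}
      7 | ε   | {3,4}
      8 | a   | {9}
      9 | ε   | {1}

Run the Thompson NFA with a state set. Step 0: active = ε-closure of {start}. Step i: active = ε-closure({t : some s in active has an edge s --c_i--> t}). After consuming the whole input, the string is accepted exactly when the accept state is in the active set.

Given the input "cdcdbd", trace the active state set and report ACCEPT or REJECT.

initial (ε-close {0}): {0,1,2,3,4,8}
'c' @ 1: {5,6}
'd' @ 2: {1,3,4,7}  ✓accept
'c' @ 3: {5,6}
'd' @ 4: {1,3,4,7}  ✓accept
'b' @ 5: {5,6}
'd' @ 6: {1,3,4,7}  ✓accept
final: {1,3,4,7}; accept 1 in set

Answer: ACCEPT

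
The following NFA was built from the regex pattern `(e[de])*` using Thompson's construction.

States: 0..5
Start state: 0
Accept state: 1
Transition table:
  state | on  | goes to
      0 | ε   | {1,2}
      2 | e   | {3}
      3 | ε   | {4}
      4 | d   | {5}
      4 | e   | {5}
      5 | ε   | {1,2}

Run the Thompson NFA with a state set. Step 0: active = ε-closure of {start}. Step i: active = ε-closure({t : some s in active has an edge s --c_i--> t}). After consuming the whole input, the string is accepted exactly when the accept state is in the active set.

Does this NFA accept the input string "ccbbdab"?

start: ε-closure({0}) = {0,1,2}
'c' @ 1: {}  — no active states
rest 'cbbdab' ignored (set empty)
end set {} — state 1 not in

Answer: REJECT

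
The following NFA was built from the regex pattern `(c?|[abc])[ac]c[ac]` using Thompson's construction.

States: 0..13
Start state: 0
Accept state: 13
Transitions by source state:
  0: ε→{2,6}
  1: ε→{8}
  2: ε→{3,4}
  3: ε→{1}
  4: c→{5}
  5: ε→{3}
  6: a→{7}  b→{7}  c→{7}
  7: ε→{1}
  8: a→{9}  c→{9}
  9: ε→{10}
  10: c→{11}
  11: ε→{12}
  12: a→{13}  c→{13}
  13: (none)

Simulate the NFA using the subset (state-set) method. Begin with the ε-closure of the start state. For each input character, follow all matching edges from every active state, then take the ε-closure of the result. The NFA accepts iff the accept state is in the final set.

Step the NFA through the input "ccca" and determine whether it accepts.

Answer: ACCEPT

Derivation:
start: ε-closure({0}) = {0,1,2,3,4,6,8}
'c' @ 1: {1,3,5,7,8,9,10}
'c' @ 2: {9,10,11,12}
'c' @ 3: {11,12,13}  (accept∈set)
'a' @ 4: {13}  (accept∈set)
final: {13}; accept 13 in set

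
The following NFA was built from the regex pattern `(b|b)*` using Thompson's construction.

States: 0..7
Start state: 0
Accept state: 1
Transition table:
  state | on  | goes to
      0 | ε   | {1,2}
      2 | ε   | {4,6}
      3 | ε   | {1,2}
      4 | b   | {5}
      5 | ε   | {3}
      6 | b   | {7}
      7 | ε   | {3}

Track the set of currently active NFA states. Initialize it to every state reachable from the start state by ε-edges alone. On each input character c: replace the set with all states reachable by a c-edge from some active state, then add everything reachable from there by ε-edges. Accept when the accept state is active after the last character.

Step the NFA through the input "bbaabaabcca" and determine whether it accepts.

Answer: REJECT

Trace:
initial (ε-close {0}): {0,1,2,4,6}
'b' @ 1: {1,2,3,4,5,6,7}  [accepting]
'b' @ 2: {1,2,3,4,5,6,7}  [accepting]
'a' @ 3: {}  — no active states
rest 'abaabcca' ignored (set empty)
end set {} — state 1 not in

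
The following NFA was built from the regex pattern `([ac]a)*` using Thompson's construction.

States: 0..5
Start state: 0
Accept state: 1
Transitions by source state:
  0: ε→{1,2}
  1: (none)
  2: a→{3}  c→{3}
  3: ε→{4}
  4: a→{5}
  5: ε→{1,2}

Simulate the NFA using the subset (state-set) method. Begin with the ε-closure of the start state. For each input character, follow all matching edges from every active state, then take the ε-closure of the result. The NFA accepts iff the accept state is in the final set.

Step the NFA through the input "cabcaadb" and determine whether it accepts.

initial (ε-close {0}): {0,1,2}
'c' @ 1: {3,4}
'a' @ 2: {1,2,5}  (accept∈set)
'b' @ 3: {}  — state set empty
rest 'caadb' ignored (set empty)
final: {}; accept 1 not in set

Answer: REJECT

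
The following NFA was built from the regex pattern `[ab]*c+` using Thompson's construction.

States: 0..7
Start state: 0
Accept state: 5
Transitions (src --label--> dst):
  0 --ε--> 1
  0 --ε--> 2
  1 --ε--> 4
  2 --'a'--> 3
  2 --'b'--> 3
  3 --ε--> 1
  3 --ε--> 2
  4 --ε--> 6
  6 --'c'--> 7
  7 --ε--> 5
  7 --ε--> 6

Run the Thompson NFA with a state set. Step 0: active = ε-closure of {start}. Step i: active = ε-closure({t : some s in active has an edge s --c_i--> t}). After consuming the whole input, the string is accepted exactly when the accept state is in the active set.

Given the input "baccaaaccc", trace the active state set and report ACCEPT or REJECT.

Answer: REJECT

Derivation:
initial (ε-close {0}): {0,1,2,4,6}
'b' @ 1: {1,2,3,4,6}
'a' @ 2: {1,2,3,4,6}
'c' @ 3: {5,6,7}  (accept∈set)
'c' @ 4: {5,6,7}  (accept∈set)
'a' @ 5: {}  — no active states
rest 'aaccc' ignored (set empty)
end set {} — state 5 not in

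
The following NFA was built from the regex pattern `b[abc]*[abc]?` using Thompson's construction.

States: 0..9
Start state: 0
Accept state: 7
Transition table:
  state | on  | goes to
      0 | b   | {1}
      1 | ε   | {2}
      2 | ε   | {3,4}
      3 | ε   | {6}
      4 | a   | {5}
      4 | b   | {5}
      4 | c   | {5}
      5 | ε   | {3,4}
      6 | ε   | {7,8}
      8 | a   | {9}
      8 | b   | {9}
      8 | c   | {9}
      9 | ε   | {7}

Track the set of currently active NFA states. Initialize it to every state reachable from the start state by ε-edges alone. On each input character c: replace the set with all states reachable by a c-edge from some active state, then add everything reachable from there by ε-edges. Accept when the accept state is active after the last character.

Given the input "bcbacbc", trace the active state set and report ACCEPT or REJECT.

initial (ε-close {0}): {0}
'b' @ 1: {1,2,3,4,6,7,8}  ✓accept
'c' @ 2: {3,4,5,6,7,8,9}  ✓accept
'b' @ 3: {3,4,5,6,7,8,9}  ✓accept
'a' @ 4: {3,4,5,6,7,8,9}  ✓accept
'c' @ 5: {3,4,5,6,7,8,9}  ✓accept
'b' @ 6: {3,4,5,6,7,8,9}  ✓accept
'c' @ 7: {3,4,5,6,7,8,9}  ✓accept
final: {3,4,5,6,7,8,9}; accept 7 in set

Answer: ACCEPT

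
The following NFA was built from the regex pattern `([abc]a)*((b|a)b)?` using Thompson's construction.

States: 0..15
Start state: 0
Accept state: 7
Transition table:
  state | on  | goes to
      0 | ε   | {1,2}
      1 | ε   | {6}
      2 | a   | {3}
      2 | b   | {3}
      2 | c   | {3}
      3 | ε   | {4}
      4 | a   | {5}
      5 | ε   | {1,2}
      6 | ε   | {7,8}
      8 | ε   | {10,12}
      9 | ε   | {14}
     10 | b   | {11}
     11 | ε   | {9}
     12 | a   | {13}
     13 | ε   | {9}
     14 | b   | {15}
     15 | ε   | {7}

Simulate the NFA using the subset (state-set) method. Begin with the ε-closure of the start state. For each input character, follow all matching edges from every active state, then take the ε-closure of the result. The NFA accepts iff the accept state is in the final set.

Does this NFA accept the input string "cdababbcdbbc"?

Answer: REJECT

Trace:
start: ε-closure({0}) = {0,1,2,6,7,8,10,12}
'c' @ 1: {3,4}
'd' @ 2: {}  — dead — no transitions
rest 'ababbcdbbc' ignored (set empty)
after full input: {}  (accept=7 not in)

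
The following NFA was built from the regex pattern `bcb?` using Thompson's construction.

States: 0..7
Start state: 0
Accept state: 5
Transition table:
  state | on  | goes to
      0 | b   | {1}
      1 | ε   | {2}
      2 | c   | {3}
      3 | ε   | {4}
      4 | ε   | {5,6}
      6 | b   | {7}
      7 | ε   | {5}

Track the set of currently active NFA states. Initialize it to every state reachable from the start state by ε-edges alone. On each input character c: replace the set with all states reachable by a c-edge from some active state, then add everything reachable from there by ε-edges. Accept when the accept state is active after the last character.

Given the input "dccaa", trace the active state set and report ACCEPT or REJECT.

Answer: REJECT

Trace:
start: ε-closure({0}) = {0}
'd' @ 1: {}  — state set empty
rest 'ccaa' ignored (set empty)
final: {}; accept 5 not in set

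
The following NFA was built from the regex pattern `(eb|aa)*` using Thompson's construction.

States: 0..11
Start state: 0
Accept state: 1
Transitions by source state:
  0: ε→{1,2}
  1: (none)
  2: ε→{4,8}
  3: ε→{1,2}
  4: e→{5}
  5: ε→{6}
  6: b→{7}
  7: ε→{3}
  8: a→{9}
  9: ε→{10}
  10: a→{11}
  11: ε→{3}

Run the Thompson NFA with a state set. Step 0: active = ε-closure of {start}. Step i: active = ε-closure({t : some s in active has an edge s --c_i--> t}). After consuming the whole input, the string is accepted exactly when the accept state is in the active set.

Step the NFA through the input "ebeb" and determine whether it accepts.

start: ε-closure({0}) = {0,1,2,4,8}
'e' @ 1: {5,6}
'b' @ 2: {1,2,3,4,7,8}  (accept∈set)
'e' @ 3: {5,6}
'b' @ 4: {1,2,3,4,7,8}  (accept∈set)
end set {1,2,3,4,7,8} — state 1 in

Answer: ACCEPT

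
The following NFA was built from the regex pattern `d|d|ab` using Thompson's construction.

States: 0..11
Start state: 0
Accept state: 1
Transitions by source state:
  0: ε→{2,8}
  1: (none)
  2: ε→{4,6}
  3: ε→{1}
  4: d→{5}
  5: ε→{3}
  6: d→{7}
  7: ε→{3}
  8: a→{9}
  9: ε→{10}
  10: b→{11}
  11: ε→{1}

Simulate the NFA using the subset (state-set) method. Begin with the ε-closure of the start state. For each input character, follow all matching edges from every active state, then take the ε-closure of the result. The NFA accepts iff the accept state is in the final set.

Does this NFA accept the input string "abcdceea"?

start: ε-closure({0}) = {0,2,4,6,8}
'a' @ 1: {9,10}
'b' @ 2: {1,11}  (accept∈set)
'c' @ 3: {}  — state set empty
rest 'dceea' ignored (set empty)
final: {}; accept 1 not in set

Answer: REJECT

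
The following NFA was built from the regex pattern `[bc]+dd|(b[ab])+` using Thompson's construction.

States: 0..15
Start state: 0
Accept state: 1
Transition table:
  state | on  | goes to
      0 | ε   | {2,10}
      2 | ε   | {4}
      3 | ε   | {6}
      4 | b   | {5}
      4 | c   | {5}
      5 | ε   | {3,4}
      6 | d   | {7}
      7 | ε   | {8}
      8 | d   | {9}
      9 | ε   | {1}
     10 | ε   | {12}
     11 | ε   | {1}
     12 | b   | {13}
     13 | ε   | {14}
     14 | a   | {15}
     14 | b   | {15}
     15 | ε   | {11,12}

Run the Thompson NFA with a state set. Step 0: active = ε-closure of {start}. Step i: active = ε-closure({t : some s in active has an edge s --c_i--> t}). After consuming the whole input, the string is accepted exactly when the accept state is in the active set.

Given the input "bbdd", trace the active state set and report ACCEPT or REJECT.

S₀ = ε-closure({0}) = {0,2,4,10,12}
'b' @ 1: {3,4,5,6,13,14}
'b' @ 2: {1,3,4,5,6,11,12,15}  [accepting]
'd' @ 3: {7,8}
'd' @ 4: {1,9}  [accepting]
after full input: {1,9}  (accept=1 in)

Answer: ACCEPT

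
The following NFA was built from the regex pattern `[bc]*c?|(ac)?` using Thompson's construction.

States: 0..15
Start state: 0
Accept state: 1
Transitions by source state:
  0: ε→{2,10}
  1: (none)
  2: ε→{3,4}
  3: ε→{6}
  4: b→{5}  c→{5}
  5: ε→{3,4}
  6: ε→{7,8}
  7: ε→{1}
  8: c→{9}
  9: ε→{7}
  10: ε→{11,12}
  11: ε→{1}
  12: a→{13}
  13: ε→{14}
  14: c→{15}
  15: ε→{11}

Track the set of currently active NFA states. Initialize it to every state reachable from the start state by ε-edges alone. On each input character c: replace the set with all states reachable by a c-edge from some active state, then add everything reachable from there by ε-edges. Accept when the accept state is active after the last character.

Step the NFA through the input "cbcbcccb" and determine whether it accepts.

Answer: ACCEPT

Derivation:
initial (ε-close {0}): {0,1,2,3,4,6,7,8,10,11,12}
'c' @ 1: {1,3,4,5,6,7,8,9}  ✓accept
'b' @ 2: {1,3,4,5,6,7,8}  ✓accept
'c' @ 3: {1,3,4,5,6,7,8,9}  ✓accept
'b' @ 4: {1,3,4,5,6,7,8}  ✓accept
'c' @ 5: {1,3,4,5,6,7,8,9}  ✓accept
'c' @ 6: {1,3,4,5,6,7,8,9}  ✓accept
'c' @ 7: {1,3,4,5,6,7,8,9}  ✓accept
'b' @ 8: {1,3,4,5,6,7,8}  ✓accept
end set {1,3,4,5,6,7,8} — state 1 in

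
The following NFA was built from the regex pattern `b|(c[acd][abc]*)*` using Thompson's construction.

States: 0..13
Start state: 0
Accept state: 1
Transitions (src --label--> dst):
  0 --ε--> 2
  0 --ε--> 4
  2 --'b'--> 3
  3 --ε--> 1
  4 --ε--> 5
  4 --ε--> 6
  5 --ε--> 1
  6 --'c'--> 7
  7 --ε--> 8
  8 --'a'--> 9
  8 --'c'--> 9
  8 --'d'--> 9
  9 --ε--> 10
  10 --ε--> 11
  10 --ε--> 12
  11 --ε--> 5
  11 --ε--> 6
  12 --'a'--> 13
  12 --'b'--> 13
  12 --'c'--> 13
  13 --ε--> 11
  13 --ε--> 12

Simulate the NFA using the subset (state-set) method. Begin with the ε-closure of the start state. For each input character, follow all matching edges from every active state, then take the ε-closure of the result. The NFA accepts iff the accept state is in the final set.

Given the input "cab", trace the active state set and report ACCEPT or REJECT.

S₀ = ε-closure({0}) = {0,1,2,4,5,6}
'c' @ 1: {7,8}
'a' @ 2: {1,5,6,9,10,11,12}  [accepting]
'b' @ 3: {1,5,6,11,12,13}  [accepting]
end set {1,5,6,11,12,13} — state 1 in

Answer: ACCEPT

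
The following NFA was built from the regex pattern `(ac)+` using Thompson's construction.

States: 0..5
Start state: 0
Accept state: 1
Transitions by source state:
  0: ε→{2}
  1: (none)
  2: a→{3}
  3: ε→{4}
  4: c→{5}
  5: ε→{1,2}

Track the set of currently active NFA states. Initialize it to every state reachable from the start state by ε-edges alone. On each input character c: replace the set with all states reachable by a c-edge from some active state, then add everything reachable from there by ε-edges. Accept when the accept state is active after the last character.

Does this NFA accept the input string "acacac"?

initial (ε-close {0}): {0,2}
'a' @ 1: {3,4}
'c' @ 2: {1,2,5}  (accept∈set)
'a' @ 3: {3,4}
'c' @ 4: {1,2,5}  (accept∈set)
'a' @ 5: {3,4}
'c' @ 6: {1,2,5}  (accept∈set)
end set {1,2,5} — state 1 in

Answer: ACCEPT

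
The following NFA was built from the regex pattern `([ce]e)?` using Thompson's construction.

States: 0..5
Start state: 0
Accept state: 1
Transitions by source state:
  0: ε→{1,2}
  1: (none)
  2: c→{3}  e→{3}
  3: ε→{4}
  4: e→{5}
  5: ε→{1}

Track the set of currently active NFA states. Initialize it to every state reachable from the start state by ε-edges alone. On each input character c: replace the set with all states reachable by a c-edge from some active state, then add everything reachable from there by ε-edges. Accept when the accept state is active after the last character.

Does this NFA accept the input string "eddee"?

Answer: REJECT

Derivation:
start: ε-closure({0}) = {0,1,2}
'e' @ 1: {3,4}
'd' @ 2: {}  — dead — no transitions
rest 'dee' ignored (set empty)
final: {}; accept 1 not in set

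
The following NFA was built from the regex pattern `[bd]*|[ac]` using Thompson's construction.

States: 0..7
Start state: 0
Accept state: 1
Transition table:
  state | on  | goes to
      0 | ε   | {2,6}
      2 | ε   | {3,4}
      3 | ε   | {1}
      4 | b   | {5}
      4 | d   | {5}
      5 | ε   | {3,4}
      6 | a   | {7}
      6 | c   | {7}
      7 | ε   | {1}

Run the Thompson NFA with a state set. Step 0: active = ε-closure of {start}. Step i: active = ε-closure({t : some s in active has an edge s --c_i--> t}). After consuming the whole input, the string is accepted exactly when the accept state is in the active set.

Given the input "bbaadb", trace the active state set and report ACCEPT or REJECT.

Answer: REJECT

Trace:
S₀ = ε-closure({0}) = {0,1,2,3,4,6}
'b' @ 1: {1,3,4,5}  [accepting]
'b' @ 2: {1,3,4,5}  [accepting]
'a' @ 3: {}  — no active states
rest 'adb' ignored (set empty)
after full input: {}  (accept=1 not in)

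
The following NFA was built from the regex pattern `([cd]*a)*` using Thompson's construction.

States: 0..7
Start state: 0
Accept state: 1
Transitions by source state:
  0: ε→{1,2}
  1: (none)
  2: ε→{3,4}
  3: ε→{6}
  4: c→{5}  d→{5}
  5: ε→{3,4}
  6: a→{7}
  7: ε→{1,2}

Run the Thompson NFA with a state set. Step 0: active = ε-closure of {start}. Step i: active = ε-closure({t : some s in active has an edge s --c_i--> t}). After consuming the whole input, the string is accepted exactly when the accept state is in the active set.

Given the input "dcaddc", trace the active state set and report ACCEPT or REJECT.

Answer: REJECT

Steps:
initial (ε-close {0}): {0,1,2,3,4,6}
'd' @ 1: {3,4,5,6}
'c' @ 2: {3,4,5,6}
'a' @ 3: {1,2,3,4,6,7}  [accepting]
'd' @ 4: {3,4,5,6}
'd' @ 5: {3,4,5,6}
'c' @ 6: {3,4,5,6}
end set {3,4,5,6} — state 1 not in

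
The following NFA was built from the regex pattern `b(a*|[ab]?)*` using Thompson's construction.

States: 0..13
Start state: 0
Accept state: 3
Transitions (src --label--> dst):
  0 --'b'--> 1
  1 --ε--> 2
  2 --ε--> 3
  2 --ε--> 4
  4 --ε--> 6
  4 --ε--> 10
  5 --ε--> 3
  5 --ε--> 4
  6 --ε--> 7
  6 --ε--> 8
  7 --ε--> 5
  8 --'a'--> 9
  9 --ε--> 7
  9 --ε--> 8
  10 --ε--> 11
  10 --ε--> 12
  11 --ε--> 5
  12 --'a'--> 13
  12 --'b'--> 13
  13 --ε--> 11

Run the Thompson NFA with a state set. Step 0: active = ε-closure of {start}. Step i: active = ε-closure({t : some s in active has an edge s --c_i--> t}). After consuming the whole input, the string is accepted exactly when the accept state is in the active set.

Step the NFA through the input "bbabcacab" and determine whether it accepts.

start: ε-closure({0}) = {0}
'b' @ 1: {1,2,3,4,5,6,7,8,10,11,12}  ✓accept
'b' @ 2: {3,4,5,6,7,8,10,11,12,13}  ✓accept
'a' @ 3: {3,4,5,6,7,8,9,10,11,12,13}  ✓accept
'b' @ 4: {3,4,5,6,7,8,10,11,12,13}  ✓accept
'c' @ 5: {}  — state set empty
rest 'acab' ignored (set empty)
end set {} — state 3 not in

Answer: REJECT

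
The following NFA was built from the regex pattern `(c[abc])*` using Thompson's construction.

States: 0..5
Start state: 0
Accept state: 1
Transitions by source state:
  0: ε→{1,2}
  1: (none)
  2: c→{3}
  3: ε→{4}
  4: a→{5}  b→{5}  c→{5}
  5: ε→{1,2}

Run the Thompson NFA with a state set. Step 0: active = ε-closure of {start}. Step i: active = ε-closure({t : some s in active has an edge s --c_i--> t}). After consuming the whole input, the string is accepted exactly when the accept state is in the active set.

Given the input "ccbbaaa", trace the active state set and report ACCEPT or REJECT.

Answer: REJECT

Trace:
S₀ = ε-closure({0}) = {0,1,2}
'c' @ 1: {3,4}
'c' @ 2: {1,2,5}  [accepting]
'b' @ 3: {}  — dead — no transitions
rest 'baaa' ignored (set empty)
end set {} — state 1 not in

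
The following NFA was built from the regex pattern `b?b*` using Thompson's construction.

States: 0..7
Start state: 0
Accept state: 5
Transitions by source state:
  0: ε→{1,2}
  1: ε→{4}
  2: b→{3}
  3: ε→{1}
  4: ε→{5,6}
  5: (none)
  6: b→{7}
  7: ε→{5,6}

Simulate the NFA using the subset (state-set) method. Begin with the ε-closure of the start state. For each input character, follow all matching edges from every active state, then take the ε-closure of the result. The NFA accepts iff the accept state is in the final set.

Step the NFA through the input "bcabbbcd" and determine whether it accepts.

Answer: REJECT

Trace:
S₀ = ε-closure({0}) = {0,1,2,4,5,6}
'b' @ 1: {1,3,4,5,6,7}  ✓accept
'c' @ 2: {}  — state set empty
rest 'abbbcd' ignored (set empty)
end set {} — state 5 not in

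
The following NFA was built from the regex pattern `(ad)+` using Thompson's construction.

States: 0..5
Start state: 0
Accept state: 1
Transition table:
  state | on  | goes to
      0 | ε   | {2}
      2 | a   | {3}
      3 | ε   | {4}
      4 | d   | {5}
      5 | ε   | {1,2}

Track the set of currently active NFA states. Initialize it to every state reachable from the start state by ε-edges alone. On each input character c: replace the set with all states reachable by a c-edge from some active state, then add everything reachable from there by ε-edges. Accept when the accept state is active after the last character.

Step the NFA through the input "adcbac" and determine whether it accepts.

Answer: REJECT

Steps:
start: ε-closure({0}) = {0,2}
'a' @ 1: {3,4}
'd' @ 2: {1,2,5}  [accepting]
'c' @ 3: {}  — no active states
rest 'bac' ignored (set empty)
after full input: {}  (accept=1 not in)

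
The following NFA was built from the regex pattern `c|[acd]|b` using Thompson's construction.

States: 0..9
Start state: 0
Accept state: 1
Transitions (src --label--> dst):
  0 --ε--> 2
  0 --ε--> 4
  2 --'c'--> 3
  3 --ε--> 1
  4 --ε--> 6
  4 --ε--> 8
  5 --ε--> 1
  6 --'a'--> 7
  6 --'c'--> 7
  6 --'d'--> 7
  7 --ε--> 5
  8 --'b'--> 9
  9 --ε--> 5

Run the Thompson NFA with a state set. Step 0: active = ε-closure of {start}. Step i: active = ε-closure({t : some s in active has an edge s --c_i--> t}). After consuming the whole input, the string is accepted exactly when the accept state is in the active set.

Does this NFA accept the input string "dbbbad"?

Answer: REJECT

Derivation:
initial (ε-close {0}): {0,2,4,6,8}
'd' @ 1: {1,5,7}  (accept∈set)
'b' @ 2: {}  — dead — no transitions
rest 'bbad' ignored (set empty)
final: {}; accept 1 not in set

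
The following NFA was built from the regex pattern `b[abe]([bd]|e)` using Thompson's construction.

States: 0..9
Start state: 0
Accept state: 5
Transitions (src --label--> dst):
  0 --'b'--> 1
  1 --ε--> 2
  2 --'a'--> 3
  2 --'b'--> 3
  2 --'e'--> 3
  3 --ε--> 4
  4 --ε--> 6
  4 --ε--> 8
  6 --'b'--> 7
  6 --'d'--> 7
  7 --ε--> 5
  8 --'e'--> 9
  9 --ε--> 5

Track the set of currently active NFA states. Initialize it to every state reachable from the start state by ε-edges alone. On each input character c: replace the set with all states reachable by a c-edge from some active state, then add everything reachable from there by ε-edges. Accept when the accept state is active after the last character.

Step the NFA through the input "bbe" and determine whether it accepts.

Answer: ACCEPT

Steps:
S₀ = ε-closure({0}) = {0}
'b' @ 1: {1,2}
'b' @ 2: {3,4,6,8}
'e' @ 3: {5,9}  ✓accept
end set {5,9} — state 5 in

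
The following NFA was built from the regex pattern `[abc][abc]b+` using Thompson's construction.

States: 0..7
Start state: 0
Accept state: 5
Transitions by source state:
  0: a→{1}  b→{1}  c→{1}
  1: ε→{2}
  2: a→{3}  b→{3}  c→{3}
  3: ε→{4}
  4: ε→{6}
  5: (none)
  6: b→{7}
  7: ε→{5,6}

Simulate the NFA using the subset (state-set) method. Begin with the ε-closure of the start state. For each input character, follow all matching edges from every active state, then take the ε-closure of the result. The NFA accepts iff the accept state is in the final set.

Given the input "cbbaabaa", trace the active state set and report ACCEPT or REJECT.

start: ε-closure({0}) = {0}
'c' @ 1: {1,2}
'b' @ 2: {3,4,6}
'b' @ 3: {5,6,7}  (accept∈set)
'a' @ 4: {}  — state set empty
rest 'abaa' ignored (set empty)
end set {} — state 5 not in

Answer: REJECT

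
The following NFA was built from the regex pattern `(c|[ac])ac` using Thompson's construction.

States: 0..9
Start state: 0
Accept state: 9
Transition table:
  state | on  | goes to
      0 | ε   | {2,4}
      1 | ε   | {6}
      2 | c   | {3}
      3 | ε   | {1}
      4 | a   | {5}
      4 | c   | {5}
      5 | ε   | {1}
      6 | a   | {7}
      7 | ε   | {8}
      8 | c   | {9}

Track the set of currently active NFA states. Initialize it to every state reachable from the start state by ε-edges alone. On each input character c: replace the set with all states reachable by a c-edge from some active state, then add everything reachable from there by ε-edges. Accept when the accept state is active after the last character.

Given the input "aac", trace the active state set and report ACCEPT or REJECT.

Answer: ACCEPT

Derivation:
initial (ε-close {0}): {0,2,4}
'a' @ 1: {1,5,6}
'a' @ 2: {7,8}
'c' @ 3: {9}  (accept∈set)
end set {9} — state 9 in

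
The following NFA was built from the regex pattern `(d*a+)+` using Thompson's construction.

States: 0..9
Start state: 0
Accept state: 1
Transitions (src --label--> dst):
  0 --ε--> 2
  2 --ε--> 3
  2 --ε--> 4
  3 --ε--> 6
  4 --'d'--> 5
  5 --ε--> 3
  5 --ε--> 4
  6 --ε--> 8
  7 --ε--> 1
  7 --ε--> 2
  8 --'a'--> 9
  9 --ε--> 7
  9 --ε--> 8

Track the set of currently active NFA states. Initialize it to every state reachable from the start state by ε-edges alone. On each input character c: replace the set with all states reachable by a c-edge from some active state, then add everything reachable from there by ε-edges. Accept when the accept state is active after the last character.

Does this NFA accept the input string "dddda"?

initial (ε-close {0}): {0,2,3,4,6,8}
'd' @ 1: {3,4,5,6,8}
'd' @ 2: {3,4,5,6,8}
'd' @ 3: {3,4,5,6,8}
'd' @ 4: {3,4,5,6,8}
'a' @ 5: {1,2,3,4,6,7,8,9}  ✓accept
after full input: {1,2,3,4,6,7,8,9}  (accept=1 in)

Answer: ACCEPT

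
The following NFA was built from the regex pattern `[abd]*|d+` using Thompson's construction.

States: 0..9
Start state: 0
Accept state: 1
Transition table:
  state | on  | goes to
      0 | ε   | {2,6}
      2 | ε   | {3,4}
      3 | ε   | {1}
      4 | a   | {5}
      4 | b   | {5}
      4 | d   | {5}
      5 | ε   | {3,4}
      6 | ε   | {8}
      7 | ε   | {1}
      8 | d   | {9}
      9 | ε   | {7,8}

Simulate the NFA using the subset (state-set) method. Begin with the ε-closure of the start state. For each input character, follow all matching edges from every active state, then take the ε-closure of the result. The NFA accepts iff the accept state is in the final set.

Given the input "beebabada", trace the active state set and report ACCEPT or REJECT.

Answer: REJECT

Steps:
initial (ε-close {0}): {0,1,2,3,4,6,8}
'b' @ 1: {1,3,4,5}  ✓accept
'e' @ 2: {}  — no active states
rest 'ebabada' ignored (set empty)
final: {}; accept 1 not in set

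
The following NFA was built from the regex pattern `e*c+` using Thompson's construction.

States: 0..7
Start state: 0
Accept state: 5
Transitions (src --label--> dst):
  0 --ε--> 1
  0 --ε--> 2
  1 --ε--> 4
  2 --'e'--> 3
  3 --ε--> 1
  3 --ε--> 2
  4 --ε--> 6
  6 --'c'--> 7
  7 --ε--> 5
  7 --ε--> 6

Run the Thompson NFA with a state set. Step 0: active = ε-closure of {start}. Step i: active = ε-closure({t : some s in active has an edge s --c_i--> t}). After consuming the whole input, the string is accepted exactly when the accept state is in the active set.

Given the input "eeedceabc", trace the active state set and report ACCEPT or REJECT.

Answer: REJECT

Steps:
initial (ε-close {0}): {0,1,2,4,6}
'e' @ 1: {1,2,3,4,6}
'e' @ 2: {1,2,3,4,6}
'e' @ 3: {1,2,3,4,6}
'd' @ 4: {}  — no active states
rest 'ceabc' ignored (set empty)
after full input: {}  (accept=5 not in)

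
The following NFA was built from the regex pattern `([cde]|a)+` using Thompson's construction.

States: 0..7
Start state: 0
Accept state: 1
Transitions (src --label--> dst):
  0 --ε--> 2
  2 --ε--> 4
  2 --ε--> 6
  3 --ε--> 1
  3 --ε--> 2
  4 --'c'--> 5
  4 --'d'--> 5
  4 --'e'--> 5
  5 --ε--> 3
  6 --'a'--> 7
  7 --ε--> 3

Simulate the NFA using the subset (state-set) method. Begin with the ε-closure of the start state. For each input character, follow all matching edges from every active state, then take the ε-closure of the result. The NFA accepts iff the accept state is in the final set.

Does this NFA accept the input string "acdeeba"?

start: ε-closure({0}) = {0,2,4,6}
'a' @ 1: {1,2,3,4,6,7}  [accepting]
'c' @ 2: {1,2,3,4,5,6}  [accepting]
'd' @ 3: {1,2,3,4,5,6}  [accepting]
'e' @ 4: {1,2,3,4,5,6}  [accepting]
'e' @ 5: {1,2,3,4,5,6}  [accepting]
'b' @ 6: {}  — dead — no transitions
rest 'a' ignored (set empty)
final: {}; accept 1 not in set

Answer: REJECT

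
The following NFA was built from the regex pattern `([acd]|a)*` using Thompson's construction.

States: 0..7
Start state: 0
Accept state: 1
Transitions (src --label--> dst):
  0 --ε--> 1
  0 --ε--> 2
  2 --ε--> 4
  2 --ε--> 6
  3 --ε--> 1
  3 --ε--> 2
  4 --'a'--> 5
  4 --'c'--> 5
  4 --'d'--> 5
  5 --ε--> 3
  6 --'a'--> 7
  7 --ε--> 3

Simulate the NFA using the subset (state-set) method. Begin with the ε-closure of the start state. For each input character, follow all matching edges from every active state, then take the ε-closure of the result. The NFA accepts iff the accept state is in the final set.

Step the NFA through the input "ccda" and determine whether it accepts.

S₀ = ε-closure({0}) = {0,1,2,4,6}
'c' @ 1: {1,2,3,4,5,6}  ✓accept
'c' @ 2: {1,2,3,4,5,6}  ✓accept
'd' @ 3: {1,2,3,4,5,6}  ✓accept
'a' @ 4: {1,2,3,4,5,6,7}  ✓accept
end set {1,2,3,4,5,6,7} — state 1 in

Answer: ACCEPT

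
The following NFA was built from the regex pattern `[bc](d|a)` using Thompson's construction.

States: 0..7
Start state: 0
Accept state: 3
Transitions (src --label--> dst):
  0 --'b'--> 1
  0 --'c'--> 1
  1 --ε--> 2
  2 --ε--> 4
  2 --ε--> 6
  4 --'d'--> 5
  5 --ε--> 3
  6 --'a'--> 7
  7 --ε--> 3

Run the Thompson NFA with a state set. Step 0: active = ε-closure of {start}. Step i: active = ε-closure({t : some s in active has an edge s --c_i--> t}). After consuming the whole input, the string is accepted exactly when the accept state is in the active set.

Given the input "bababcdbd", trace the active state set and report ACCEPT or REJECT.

initial (ε-close {0}): {0}
'b' @ 1: {1,2,4,6}
'a' @ 2: {3,7}  (accept∈set)
'b' @ 3: {}  — no active states
rest 'abcdbd' ignored (set empty)
final: {}; accept 3 not in set

Answer: REJECT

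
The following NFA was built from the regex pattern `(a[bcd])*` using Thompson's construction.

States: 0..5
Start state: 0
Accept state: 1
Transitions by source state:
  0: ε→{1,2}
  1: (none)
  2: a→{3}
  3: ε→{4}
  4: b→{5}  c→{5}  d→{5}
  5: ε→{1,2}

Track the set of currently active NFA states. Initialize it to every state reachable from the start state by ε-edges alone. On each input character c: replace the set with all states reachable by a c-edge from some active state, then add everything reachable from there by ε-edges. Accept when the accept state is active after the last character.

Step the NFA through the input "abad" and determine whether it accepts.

Answer: ACCEPT

Trace:
start: ε-closure({0}) = {0,1,2}
'a' @ 1: {3,4}
'b' @ 2: {1,2,5}  (accept∈set)
'a' @ 3: {3,4}
'd' @ 4: {1,2,5}  (accept∈set)
after full input: {1,2,5}  (accept=1 in)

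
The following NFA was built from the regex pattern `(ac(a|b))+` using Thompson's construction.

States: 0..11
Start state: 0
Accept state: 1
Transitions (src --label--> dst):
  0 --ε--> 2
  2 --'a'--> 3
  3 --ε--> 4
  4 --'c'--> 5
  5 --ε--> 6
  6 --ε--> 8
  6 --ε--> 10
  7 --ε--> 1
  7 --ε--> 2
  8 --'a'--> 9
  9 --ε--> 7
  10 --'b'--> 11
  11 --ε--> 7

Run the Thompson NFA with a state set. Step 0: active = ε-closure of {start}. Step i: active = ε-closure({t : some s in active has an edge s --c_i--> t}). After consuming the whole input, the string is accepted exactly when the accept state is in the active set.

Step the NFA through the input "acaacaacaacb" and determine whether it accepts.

initial (ε-close {0}): {0,2}
'a' @ 1: {3,4}
'c' @ 2: {5,6,8,10}
'a' @ 3: {1,2,7,9}  ✓accept
'a' @ 4: {3,4}
'c' @ 5: {5,6,8,10}
'a' @ 6: {1,2,7,9}  ✓accept
'a' @ 7: {3,4}
'c' @ 8: {5,6,8,10}
'a' @ 9: {1,2,7,9}  ✓accept
'a' @ 10: {3,4}
'c' @ 11: {5,6,8,10}
'b' @ 12: {1,2,7,11}  ✓accept
final: {1,2,7,11}; accept 1 in set

Answer: ACCEPT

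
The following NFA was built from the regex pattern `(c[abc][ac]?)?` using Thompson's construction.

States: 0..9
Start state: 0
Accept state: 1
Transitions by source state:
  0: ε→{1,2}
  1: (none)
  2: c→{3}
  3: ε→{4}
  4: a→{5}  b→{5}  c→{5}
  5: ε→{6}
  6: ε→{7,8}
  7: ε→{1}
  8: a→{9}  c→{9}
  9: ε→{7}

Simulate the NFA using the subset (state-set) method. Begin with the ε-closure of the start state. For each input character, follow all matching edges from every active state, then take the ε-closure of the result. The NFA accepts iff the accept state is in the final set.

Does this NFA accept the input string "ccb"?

initial (ε-close {0}): {0,1,2}
'c' @ 1: {3,4}
'c' @ 2: {1,5,6,7,8}  ✓accept
'b' @ 3: {}  — state set empty
end set {} — state 1 not in

Answer: REJECT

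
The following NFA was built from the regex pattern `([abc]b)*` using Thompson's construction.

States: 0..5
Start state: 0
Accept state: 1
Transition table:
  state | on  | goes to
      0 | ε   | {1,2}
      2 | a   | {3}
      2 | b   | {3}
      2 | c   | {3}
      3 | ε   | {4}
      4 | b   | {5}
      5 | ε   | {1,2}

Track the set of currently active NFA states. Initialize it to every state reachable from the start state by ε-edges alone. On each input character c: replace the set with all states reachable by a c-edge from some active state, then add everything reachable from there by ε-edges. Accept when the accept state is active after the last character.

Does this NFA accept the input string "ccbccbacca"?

initial (ε-close {0}): {0,1,2}
'c' @ 1: {3,4}
'c' @ 2: {}  — state set empty
rest 'bccbacca' ignored (set empty)
final: {}; accept 1 not in set

Answer: REJECT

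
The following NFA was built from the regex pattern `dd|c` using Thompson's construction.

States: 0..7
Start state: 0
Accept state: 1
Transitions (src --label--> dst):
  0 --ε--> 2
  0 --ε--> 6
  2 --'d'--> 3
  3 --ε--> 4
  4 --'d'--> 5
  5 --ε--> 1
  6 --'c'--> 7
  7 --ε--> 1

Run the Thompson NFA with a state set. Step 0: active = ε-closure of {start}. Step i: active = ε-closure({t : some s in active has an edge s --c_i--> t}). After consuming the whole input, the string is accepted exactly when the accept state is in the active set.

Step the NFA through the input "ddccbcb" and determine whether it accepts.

S₀ = ε-closure({0}) = {0,2,6}
'd' @ 1: {3,4}
'd' @ 2: {1,5}  ✓accept
'c' @ 3: {}  — no active states
rest 'cbcb' ignored (set empty)
final: {}; accept 1 not in set

Answer: REJECT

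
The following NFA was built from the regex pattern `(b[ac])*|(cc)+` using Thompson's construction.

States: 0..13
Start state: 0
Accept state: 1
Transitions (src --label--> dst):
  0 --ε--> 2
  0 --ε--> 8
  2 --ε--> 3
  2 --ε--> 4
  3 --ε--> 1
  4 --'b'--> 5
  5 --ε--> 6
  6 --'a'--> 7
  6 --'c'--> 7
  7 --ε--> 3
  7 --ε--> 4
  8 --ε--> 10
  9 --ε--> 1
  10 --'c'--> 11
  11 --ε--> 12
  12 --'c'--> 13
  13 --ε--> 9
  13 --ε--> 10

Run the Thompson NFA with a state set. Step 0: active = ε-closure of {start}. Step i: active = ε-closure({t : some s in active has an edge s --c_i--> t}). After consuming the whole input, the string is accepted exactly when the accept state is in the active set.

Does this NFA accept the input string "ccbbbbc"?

Answer: REJECT

Steps:
initial (ε-close {0}): {0,1,2,3,4,8,10}
'c' @ 1: {11,12}
'c' @ 2: {1,9,10,13}  [accepting]
'b' @ 3: {}  — dead — no transitions
rest 'bbbc' ignored (set empty)
end set {} — state 1 not in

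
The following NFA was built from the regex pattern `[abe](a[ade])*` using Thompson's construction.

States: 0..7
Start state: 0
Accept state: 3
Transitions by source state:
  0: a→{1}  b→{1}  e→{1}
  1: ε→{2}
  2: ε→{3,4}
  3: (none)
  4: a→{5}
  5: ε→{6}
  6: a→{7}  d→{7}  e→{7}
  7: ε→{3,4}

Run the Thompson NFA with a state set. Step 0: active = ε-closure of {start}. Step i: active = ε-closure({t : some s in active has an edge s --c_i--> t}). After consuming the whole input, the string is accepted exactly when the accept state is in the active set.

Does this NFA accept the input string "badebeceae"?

Answer: REJECT

Derivation:
S₀ = ε-closure({0}) = {0}
'b' @ 1: {1,2,3,4}  ✓accept
'a' @ 2: {5,6}
'd' @ 3: {3,4,7}  ✓accept
'e' @ 4: {}  — no active states
rest 'beceae' ignored (set empty)
after full input: {}  (accept=3 not in)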